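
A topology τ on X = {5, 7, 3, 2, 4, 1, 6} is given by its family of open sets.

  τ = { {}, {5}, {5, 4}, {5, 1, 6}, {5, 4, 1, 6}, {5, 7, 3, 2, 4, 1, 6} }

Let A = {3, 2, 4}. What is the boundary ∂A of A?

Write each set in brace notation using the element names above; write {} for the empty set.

{7, 3, 2, 4}

interior: largest open inside A is {} (from {})
cl via duality: int({5, 7, 1, 6}) = {5, 1, 6}, so X∖{5, 1, 6} = {7, 3, 2, 4}
cl∖int = {7, 3, 2, 4}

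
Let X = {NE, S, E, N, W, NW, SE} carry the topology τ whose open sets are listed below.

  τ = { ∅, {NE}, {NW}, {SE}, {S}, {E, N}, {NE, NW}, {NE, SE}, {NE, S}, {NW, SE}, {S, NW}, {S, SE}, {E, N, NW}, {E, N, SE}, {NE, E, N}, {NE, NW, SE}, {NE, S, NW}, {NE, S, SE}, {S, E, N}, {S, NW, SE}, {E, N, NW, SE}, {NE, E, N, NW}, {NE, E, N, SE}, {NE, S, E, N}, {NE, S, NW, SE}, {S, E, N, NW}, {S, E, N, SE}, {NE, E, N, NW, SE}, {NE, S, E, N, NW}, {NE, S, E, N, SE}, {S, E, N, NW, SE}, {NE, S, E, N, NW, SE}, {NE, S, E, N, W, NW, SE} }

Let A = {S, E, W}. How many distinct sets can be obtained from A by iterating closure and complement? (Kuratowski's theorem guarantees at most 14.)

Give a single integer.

closure: X∖int(X∖A) = X∖{NE, NW, SE} = {S, E, N, W}
Let k=closure and c=complement:
  1. A     = {S, E, W}
  2. kA    = {S, E, N, W}
  3. cA    = {NE, N, NW, SE}
  4. ckA   = {NE, NW, SE}
  5. kcA   = {NE, E, N, W, NW, SE}
  6. kckA  = {NE, W, NW, SE}
  7. ckcA  = {S}
  8. ckckA = {S, E, N}
  9. kckcA = {S, W}
  10. ckckcA = {NE, E, N, NW, SE}
— saturated at 10

10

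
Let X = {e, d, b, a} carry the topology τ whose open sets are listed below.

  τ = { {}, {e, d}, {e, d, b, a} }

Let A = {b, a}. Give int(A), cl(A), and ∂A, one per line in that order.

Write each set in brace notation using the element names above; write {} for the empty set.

int(A) = {}
cl(A)  = {b, a}
∂A     = {b, a}

U open, U⊆A: {}. int(A) = ⋃ = {}
X∖A={e, d}, int(X∖A)={e, d}, hence cl(A)={b, a}
∂A: remove int from cl → {b, a}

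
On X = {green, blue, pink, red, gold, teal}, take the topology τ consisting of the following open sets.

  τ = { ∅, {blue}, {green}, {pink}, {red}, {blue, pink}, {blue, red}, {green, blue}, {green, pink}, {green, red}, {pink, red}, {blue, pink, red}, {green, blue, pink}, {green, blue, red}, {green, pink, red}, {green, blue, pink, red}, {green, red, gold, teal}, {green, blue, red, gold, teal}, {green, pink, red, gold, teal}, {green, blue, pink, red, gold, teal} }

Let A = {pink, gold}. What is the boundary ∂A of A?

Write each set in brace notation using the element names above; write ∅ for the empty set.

{gold, teal}

interior: largest open inside A is {pink} (from ∅, {pink})
cl via duality: int({green, blue, red, teal}) = {green, blue, red}, so X∖{green, blue, red} = {pink, gold, teal}
cl∖int = {gold, teal}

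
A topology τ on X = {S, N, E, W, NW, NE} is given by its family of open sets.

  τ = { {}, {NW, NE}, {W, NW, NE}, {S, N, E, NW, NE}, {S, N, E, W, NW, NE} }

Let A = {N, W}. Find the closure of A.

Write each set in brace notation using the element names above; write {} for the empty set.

cl via duality: int({S, E, NW, NE}) = {NW, NE}, so X∖{NW, NE} = {S, N, E, W}

{S, N, E, W}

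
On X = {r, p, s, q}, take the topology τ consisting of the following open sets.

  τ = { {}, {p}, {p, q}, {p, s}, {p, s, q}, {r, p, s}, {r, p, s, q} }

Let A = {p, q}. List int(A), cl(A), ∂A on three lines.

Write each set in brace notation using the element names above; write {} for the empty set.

int(A) = {p, q}
cl(A)  = {r, p, s, q}
∂A     = {r, s}

interior: largest open inside A is {p, q} (from {}, {p}, {p, q})
cl via duality: int({r, s}) = {}, so X∖{} = {r, p, s, q}
cl∖int = {r, s}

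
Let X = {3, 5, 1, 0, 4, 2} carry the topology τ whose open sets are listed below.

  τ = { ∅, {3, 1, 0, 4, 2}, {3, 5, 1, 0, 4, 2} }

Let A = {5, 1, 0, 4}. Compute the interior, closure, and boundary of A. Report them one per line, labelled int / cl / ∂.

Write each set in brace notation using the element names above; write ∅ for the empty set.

int(A) = ∅
cl(A)  = {3, 5, 1, 0, 4, 2}
∂A     = {3, 5, 1, 0, 4, 2}

open subsets of A: ∅; so int(A) = ∅
closure: X∖int(X∖A) = X∖∅ = {3, 5, 1, 0, 4, 2}
∂A = {3, 5, 1, 0, 4, 2} minus ∅ = {3, 5, 1, 0, 4, 2}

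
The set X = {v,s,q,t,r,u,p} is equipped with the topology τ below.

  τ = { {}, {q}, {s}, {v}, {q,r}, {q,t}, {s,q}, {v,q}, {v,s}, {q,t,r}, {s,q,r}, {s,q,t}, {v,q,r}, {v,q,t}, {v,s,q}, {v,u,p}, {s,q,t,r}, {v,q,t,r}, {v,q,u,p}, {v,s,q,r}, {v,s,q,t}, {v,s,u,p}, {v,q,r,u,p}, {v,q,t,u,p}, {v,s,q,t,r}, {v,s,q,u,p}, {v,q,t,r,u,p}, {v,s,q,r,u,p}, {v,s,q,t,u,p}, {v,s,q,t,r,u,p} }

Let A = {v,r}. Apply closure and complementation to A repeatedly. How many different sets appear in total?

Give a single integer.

complement {s,q,t,u,p}; its interior {s,q,t}; cl(A) = X∖{s,q,t} = {v,r,u,p}
With k = closure, c = complement:
  1. A     = {v,r}
  2. kA    = {v,r,u,p}
  3. cA    = {s,q,t,u,p}
  4. ckA   = {s,q,t}
  5. kcA   = {s,q,t,r,u,p}
  6. kckA  = {s,q,t,r}
  7. ckcA  = {v}
  8. ckckA = {v,u,p}
k, c of each give nothing new

8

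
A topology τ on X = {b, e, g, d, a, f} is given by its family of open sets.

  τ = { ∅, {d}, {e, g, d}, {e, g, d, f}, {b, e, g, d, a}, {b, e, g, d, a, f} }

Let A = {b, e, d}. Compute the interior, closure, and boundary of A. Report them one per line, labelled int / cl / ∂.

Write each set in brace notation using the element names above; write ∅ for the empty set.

int(A) = {d}
cl(A)  = {b, e, g, d, a, f}
∂A     = {b, e, g, a, f}

opens ⊆ A: ∅, {d}; union → int = {d}
complement {g, a, f}; its interior ∅; cl(A) = X∖∅ = {b, e, g, d, a, f}
boundary = {b, e, g, d, a, f} ∖ {d} = {b, e, g, a, f}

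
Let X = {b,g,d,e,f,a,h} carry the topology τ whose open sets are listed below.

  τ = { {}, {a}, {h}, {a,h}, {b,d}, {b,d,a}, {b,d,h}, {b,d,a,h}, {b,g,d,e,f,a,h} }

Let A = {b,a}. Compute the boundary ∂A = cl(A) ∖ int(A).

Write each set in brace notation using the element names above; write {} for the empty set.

{b,g,d,e,f}

interior: largest open inside A is {a} (from {}, {a})
cl via duality: int({g,d,e,f,h}) = {h}, so X∖{h} = {b,g,d,e,f,a}
cl∖int = {b,g,d,e,f}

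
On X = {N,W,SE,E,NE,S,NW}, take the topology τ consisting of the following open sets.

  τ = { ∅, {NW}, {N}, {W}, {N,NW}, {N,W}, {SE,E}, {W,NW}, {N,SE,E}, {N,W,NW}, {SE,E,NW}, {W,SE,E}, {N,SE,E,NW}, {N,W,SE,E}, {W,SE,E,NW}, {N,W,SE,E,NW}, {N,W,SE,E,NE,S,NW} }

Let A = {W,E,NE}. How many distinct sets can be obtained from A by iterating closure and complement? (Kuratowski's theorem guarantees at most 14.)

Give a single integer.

10

complement {N,SE,S,NW}; its interior {N,NW}; cl(A) = X∖{N,NW} = {W,SE,E,NE,S}
With k = closure, c = complement:
  1. A     = {W,E,NE}
  2. kA    = {W,SE,E,NE,S}
  3. cA    = {N,SE,S,NW}
  4. ckA   = {N,NW}
  5. kcA   = {N,SE,E,NE,S,NW}
  6. kckA  = {N,NE,S,NW}
  7. ckcA  = {W}
  8. ckckA = {W,SE,E}
  9. kckcA = {W,NE,S}
  10. ckckcA = {N,SE,E,NW}
k, c of each give nothing new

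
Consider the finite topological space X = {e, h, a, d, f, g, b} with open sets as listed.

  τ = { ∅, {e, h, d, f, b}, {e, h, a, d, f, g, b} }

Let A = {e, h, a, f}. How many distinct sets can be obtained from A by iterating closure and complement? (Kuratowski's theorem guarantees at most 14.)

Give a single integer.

4

complement {d, g, b}; its interior ∅; cl(A) = X∖∅ = {e, h, a, d, f, g, b}
With k = closure, c = complement:
  1. A     = {e, h, a, f}
  2. kA    = {e, h, a, d, f, g, b}
  3. cA    = {d, g, b}
  4. ckA   = ∅
k, c of each give nothing new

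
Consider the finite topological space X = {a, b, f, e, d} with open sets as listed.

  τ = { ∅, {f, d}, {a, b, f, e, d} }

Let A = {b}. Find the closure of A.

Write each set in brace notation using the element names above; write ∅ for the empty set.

{a, b, e}

X∖A={a, f, e, d}, int(X∖A)={f, d}, hence cl(A)={a, b, e}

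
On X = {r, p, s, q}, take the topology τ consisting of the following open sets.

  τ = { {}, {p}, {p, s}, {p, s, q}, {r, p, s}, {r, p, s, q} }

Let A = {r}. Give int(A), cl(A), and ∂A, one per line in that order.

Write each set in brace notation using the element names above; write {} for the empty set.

int(A) = {}
cl(A)  = {r}
∂A     = {r}

open subsets of A: {}; so int(A) = {}
closure: X∖int(X∖A) = X∖{p, s, q} = {r}
∂A = {r} minus {} = {r}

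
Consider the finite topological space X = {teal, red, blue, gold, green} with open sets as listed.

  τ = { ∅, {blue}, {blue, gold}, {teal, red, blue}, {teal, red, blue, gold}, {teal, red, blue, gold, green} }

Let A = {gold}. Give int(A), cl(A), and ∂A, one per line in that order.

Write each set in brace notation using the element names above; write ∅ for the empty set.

open subsets of A: ∅; so int(A) = ∅
closure: X∖int(X∖A) = X∖{teal, red, blue} = {gold, green}
∂A = {gold, green} minus ∅ = {gold, green}

int(A) = ∅
cl(A)  = {gold, green}
∂A     = {gold, green}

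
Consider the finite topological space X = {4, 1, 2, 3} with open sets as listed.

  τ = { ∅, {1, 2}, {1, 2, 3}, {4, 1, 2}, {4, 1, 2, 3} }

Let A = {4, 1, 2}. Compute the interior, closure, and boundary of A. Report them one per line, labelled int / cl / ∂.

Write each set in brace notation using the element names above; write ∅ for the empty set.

U open, U⊆A: ∅, {1, 2}, {4, 1, 2}. int(A) = ⋃ = {4, 1, 2}
X∖A={3}, int(X∖A)=∅, hence cl(A)={4, 1, 2, 3}
∂A: remove int from cl → {3}

int(A) = {4, 1, 2}
cl(A)  = {4, 1, 2, 3}
∂A     = {3}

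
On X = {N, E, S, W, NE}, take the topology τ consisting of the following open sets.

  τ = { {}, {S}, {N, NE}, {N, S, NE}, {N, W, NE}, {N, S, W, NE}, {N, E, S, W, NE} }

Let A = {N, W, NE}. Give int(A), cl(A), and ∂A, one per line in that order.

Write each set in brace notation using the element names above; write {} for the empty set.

interior: largest open inside A is {N, W, NE} (from {}, {N, NE}, {N, W, NE})
cl via duality: int({E, S}) = {S}, so X∖{S} = {N, E, W, NE}
cl∖int = {E}

int(A) = {N, W, NE}
cl(A)  = {N, E, W, NE}
∂A     = {E}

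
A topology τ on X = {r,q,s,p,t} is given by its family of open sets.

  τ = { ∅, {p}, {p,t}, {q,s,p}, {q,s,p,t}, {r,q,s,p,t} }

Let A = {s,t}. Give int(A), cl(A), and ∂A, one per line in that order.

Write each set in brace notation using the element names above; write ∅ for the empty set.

open subsets of A: ∅; so int(A) = ∅
closure: X∖int(X∖A) = X∖{p} = {r,q,s,t}
∂A = {r,q,s,t} minus ∅ = {r,q,s,t}

int(A) = ∅
cl(A)  = {r,q,s,t}
∂A     = {r,q,s,t}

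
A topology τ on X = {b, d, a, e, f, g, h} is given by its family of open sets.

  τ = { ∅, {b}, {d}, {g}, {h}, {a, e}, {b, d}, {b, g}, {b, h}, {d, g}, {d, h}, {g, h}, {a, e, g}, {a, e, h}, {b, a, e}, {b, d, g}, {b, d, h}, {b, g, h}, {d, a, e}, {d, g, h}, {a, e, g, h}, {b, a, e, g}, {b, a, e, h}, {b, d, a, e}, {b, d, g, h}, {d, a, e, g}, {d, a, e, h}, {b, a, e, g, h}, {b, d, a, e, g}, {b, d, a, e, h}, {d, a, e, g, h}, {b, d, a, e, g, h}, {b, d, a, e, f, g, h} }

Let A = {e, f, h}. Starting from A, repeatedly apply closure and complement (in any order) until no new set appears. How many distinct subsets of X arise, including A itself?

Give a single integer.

complement {b, d, a, g}; its interior {b, d, g}; cl(A) = X∖{b, d, g} = {a, e, f, h}
With k = closure, c = complement:
  1. A     = {e, f, h}
  2. kA    = {a, e, f, h}
  3. cA    = {b, d, a, g}
  4. ckA   = {b, d, g}
  5. kcA   = {b, d, a, e, f, g}
  6. kckA  = {b, d, f, g}
  7. ckcA  = {h}
  8. ckckA = {a, e, h}
  9. kckcA = {f, h}
  10. ckckcA = {b, d, a, e, g}
k, c of each give nothing new

10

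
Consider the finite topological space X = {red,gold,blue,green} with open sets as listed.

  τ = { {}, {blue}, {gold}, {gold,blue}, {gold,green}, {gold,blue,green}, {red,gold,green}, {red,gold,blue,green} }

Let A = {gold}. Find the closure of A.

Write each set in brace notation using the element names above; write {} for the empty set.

{red,gold,green}

cl via duality: int({red,blue,green}) = {blue}, so X∖{blue} = {red,gold,green}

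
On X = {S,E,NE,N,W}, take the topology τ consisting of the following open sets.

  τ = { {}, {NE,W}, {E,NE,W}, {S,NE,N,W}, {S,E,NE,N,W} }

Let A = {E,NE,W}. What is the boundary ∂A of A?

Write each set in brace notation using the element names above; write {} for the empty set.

{S,N}

opens ⊆ A: {}, {NE,W}, {E,NE,W}; union → int = {E,NE,W}
complement {S,N}; its interior {}; cl(A) = X∖{} = {S,E,NE,N,W}
boundary = {S,E,NE,N,W} ∖ {E,NE,W} = {S,N}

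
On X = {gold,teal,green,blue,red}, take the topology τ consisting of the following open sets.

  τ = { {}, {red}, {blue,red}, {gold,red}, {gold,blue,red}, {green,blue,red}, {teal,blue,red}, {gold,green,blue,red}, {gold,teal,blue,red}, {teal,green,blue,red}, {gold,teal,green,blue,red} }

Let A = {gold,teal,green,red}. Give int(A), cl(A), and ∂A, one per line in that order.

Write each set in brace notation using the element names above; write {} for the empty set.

open subsets of A: {}, {red}, {gold,red}; so int(A) = {gold,red}
closure: X∖int(X∖A) = X∖{} = {gold,teal,green,blue,red}
∂A = {gold,teal,green,blue,red} minus {gold,red} = {teal,green,blue}

int(A) = {gold,red}
cl(A)  = {gold,teal,green,blue,red}
∂A     = {teal,green,blue}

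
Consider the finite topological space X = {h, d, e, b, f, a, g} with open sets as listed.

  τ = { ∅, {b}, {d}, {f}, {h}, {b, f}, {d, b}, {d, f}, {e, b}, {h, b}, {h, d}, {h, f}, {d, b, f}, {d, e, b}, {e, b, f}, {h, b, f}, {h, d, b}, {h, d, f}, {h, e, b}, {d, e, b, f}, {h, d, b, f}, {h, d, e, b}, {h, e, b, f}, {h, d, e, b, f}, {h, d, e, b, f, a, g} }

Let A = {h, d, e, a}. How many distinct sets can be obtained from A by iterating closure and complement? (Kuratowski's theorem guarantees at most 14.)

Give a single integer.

cl via duality: int({b, f, g}) = {b, f}, so X∖{b, f} = {h, d, e, a, g}
Write k for closure, c for complement:
  1. A     = {h, d, e, a}
  2. kA    = {h, d, e, a, g}
  3. cA    = {b, f, g}
  4. ckA   = {b, f}
  5. kcA   = {e, b, f, a, g}
  6. ckcA  = {h, d}
  7. kckcA = {h, d, a, g}
  8. ckckcA = {e, b, f}
applying k or c yields no new set

8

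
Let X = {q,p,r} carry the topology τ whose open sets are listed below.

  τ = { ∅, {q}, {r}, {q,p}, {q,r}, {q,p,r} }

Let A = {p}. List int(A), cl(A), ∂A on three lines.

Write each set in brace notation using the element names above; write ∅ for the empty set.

U open, U⊆A: ∅. int(A) = ⋃ = ∅
X∖A={q,r}, int(X∖A)={q,r}, hence cl(A)={p}
∂A: remove int from cl → {p}

int(A) = ∅
cl(A)  = {p}
∂A     = {p}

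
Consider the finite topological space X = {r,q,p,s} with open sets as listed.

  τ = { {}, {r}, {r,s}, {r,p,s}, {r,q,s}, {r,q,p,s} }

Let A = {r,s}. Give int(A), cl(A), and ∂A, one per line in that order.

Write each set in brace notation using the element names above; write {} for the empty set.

int(A) = {r,s}
cl(A)  = {r,q,p,s}
∂A     = {q,p}

opens ⊆ A: {}, {r}, {r,s}; union → int = {r,s}
complement {q,p}; its interior {}; cl(A) = X∖{} = {r,q,p,s}
boundary = {r,q,p,s} ∖ {r,s} = {q,p}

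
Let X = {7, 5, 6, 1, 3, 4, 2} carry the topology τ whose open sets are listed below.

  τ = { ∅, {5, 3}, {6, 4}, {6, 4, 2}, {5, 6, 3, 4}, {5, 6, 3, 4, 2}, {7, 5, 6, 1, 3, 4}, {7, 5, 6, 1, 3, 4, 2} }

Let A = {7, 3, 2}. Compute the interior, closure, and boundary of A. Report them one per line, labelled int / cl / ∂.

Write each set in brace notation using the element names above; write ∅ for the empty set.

int(A) = ∅
cl(A)  = {7, 5, 1, 3, 2}
∂A     = {7, 5, 1, 3, 2}

open subsets of A: ∅; so int(A) = ∅
closure: X∖int(X∖A) = X∖{6, 4} = {7, 5, 1, 3, 2}
∂A = {7, 5, 1, 3, 2} minus ∅ = {7, 5, 1, 3, 2}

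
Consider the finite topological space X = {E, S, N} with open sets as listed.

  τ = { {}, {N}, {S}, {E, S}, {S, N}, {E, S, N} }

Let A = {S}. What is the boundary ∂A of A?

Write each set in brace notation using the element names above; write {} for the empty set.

{E}

open subsets of A: {}, {S}; so int(A) = {S}
closure: X∖int(X∖A) = X∖{N} = {E, S}
∂A = {E, S} minus {S} = {E}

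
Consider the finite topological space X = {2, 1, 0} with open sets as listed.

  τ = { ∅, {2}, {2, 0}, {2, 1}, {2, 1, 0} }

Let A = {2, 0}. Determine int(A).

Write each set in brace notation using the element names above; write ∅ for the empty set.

U open, U⊆A: ∅, {2}, {2, 0}. int(A) = ⋃ = {2, 0}

{2, 0}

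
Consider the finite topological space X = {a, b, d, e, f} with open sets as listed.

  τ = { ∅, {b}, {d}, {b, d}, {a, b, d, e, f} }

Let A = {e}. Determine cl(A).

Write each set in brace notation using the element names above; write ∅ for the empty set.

{a, e, f}

closure: X∖int(X∖A) = X∖{b, d} = {a, e, f}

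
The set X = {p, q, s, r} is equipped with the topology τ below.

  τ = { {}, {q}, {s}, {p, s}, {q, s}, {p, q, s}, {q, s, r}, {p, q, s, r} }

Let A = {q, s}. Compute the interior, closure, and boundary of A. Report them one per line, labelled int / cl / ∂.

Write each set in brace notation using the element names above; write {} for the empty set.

interior: largest open inside A is {q, s} (from {}, {q}, {s}, {q, s})
cl via duality: int({p, r}) = {}, so X∖{} = {p, q, s, r}
cl∖int = {p, r}

int(A) = {q, s}
cl(A)  = {p, q, s, r}
∂A     = {p, r}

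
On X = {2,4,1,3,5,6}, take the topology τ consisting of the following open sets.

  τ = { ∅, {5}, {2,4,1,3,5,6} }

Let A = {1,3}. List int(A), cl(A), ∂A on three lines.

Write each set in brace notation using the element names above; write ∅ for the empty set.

open subsets of A: ∅; so int(A) = ∅
closure: X∖int(X∖A) = X∖{5} = {2,4,1,3,6}
∂A = {2,4,1,3,6} minus ∅ = {2,4,1,3,6}

int(A) = ∅
cl(A)  = {2,4,1,3,6}
∂A     = {2,4,1,3,6}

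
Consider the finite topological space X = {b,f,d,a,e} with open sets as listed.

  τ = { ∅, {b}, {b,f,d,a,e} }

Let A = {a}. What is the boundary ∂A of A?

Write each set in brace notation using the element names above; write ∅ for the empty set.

opens ⊆ A: ∅; union → int = ∅
complement {b,f,d,e}; its interior {b}; cl(A) = X∖{b} = {f,d,a,e}
boundary = {f,d,a,e} ∖ ∅ = {f,d,a,e}

{f,d,a,e}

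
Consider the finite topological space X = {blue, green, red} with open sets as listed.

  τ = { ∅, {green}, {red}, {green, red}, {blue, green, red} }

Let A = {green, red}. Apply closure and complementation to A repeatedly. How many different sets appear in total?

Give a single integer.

cl via duality: int({blue}) = ∅, so X∖∅ = {blue, green, red}
Write k for closure, c for complement:
  1. A     = {green, red}
  2. kA    = {blue, green, red}
  3. cA    = {blue}
  4. ckA   = ∅
applying k or c yields no new set

4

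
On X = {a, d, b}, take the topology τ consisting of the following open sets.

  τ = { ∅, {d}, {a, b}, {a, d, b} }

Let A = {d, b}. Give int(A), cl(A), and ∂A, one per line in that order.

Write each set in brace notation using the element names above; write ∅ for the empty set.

opens ⊆ A: ∅, {d}; union → int = {d}
complement {a}; its interior ∅; cl(A) = X∖∅ = {a, d, b}
boundary = {a, d, b} ∖ {d} = {a, b}

int(A) = {d}
cl(A)  = {a, d, b}
∂A     = {a, b}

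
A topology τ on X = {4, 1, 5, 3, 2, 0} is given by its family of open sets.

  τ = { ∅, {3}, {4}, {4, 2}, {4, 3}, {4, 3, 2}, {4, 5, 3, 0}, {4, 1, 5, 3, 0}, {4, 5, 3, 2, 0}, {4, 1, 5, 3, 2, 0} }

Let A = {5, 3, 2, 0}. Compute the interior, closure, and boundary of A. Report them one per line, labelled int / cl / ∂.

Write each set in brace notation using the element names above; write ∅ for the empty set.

int(A) = {3}
cl(A)  = {1, 5, 3, 2, 0}
∂A     = {1, 5, 2, 0}

interior: largest open inside A is {3} (from ∅, {3})
cl via duality: int({4, 1}) = {4}, so X∖{4} = {1, 5, 3, 2, 0}
cl∖int = {1, 5, 2, 0}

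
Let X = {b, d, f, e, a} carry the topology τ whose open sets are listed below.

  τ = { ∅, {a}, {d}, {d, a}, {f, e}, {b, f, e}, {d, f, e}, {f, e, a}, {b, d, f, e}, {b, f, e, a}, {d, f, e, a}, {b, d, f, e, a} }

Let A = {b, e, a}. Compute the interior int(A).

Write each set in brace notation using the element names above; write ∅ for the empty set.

{a}

U open, U⊆A: ∅, {a}. int(A) = ⋃ = {a}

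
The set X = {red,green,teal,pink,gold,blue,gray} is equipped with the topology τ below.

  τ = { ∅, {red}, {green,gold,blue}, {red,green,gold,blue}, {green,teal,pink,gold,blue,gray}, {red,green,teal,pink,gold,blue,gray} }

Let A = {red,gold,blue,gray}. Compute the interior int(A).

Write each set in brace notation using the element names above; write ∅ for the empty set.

{red}

open subsets of A: ∅, {red}; so int(A) = {red}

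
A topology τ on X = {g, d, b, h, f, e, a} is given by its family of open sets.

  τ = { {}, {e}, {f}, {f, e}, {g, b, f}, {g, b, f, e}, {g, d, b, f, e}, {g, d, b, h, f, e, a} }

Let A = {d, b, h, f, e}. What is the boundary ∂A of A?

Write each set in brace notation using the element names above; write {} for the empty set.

open subsets of A: {}, {f}, {e}, {f, e}; so int(A) = {f, e}
closure: X∖int(X∖A) = X∖{} = {g, d, b, h, f, e, a}
∂A = {g, d, b, h, f, e, a} minus {f, e} = {g, d, b, h, a}

{g, d, b, h, a}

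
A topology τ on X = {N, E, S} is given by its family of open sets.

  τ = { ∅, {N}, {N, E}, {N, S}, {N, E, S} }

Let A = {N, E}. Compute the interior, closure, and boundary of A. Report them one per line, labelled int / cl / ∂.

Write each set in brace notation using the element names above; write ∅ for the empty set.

U open, U⊆A: ∅, {N}, {N, E}. int(A) = ⋃ = {N, E}
X∖A={S}, int(X∖A)=∅, hence cl(A)={N, E, S}
∂A: remove int from cl → {S}

int(A) = {N, E}
cl(A)  = {N, E, S}
∂A     = {S}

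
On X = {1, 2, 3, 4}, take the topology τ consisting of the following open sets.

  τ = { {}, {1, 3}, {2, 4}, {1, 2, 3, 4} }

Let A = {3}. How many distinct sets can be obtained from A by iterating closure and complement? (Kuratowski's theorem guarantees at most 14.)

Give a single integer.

6

closure: X∖int(X∖A) = X∖{2, 4} = {1, 3}
Let k=closure and c=complement:
  1. A     = {3}
  2. kA    = {1, 3}
  3. cA    = {1, 2, 4}
  4. ckA   = {2, 4}
  5. kcA   = {1, 2, 3, 4}
  6. ckcA  = {}
— saturated at 6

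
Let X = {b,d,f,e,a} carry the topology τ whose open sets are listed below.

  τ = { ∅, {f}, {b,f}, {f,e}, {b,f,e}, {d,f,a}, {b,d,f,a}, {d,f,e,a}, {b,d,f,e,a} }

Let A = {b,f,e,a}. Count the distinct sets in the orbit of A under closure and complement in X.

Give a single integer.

complement {d}; its interior ∅; cl(A) = X∖∅ = {b,d,f,e,a}
With k = closure, c = complement:
  1. A     = {b,f,e,a}
  2. kA    = {b,d,f,e,a}
  3. cA    = {d}
  4. ckA   = ∅
  5. kcA   = {d,a}
  6. ckcA  = {b,f,e}
k, c of each give nothing new

6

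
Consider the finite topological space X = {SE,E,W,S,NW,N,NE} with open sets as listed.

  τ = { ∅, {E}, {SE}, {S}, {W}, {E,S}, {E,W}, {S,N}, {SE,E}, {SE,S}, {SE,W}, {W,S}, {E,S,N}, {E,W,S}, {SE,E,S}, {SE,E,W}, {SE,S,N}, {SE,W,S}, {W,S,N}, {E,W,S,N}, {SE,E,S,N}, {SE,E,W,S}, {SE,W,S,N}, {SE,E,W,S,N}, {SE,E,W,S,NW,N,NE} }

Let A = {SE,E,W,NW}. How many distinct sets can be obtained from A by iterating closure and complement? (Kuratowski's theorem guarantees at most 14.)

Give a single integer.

6

closure: X∖int(X∖A) = X∖{S,N} = {SE,E,W,NW,NE}
Let k=closure and c=complement:
  1. A     = {SE,E,W,NW}
  2. kA    = {SE,E,W,NW,NE}
  3. cA    = {S,N,NE}
  4. ckA   = {S,N}
  5. kcA   = {S,NW,N,NE}
  6. ckcA  = {SE,E,W}
— saturated at 6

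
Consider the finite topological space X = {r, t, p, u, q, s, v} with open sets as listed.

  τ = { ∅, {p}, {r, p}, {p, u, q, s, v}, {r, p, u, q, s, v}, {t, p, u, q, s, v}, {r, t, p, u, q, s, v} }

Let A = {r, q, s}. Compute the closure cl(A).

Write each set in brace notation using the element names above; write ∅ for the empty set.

cl via duality: int({t, p, u, v}) = {p}, so X∖{p} = {r, t, u, q, s, v}

{r, t, u, q, s, v}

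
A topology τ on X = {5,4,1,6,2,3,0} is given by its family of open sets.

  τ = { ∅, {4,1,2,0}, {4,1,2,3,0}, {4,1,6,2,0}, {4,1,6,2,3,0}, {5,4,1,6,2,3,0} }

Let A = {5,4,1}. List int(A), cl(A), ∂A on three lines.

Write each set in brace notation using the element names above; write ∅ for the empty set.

opens ⊆ A: ∅; union → int = ∅
complement {6,2,3,0}; its interior ∅; cl(A) = X∖∅ = {5,4,1,6,2,3,0}
boundary = {5,4,1,6,2,3,0} ∖ ∅ = {5,4,1,6,2,3,0}

int(A) = ∅
cl(A)  = {5,4,1,6,2,3,0}
∂A     = {5,4,1,6,2,3,0}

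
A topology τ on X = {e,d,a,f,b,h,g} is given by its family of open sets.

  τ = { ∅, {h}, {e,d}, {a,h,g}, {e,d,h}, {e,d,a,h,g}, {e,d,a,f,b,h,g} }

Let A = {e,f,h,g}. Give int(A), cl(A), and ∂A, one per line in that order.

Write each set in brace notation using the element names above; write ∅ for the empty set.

opens ⊆ A: ∅, {h}; union → int = {h}
complement {d,a,b}; its interior ∅; cl(A) = X∖∅ = {e,d,a,f,b,h,g}
boundary = {e,d,a,f,b,h,g} ∖ {h} = {e,d,a,f,b,g}

int(A) = {h}
cl(A)  = {e,d,a,f,b,h,g}
∂A     = {e,d,a,f,b,g}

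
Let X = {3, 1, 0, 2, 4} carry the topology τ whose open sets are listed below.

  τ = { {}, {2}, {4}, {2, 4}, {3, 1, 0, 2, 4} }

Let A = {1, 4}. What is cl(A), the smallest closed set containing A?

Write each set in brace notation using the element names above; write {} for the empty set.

cl via duality: int({3, 0, 2}) = {2}, so X∖{2} = {3, 1, 0, 4}

{3, 1, 0, 4}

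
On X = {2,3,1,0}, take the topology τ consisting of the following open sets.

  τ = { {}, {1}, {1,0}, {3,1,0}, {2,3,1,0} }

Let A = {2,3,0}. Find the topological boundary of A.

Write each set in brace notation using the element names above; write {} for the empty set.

{2,3,0}

U open, U⊆A: {}. int(A) = ⋃ = {}
X∖A={1}, int(X∖A)={1}, hence cl(A)={2,3,0}
∂A: remove int from cl → {2,3,0}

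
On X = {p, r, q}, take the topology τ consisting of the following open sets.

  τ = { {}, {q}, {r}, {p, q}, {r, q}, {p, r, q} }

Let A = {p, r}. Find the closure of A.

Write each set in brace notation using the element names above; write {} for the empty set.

{p, r}

closure: X∖int(X∖A) = X∖{q} = {p, r}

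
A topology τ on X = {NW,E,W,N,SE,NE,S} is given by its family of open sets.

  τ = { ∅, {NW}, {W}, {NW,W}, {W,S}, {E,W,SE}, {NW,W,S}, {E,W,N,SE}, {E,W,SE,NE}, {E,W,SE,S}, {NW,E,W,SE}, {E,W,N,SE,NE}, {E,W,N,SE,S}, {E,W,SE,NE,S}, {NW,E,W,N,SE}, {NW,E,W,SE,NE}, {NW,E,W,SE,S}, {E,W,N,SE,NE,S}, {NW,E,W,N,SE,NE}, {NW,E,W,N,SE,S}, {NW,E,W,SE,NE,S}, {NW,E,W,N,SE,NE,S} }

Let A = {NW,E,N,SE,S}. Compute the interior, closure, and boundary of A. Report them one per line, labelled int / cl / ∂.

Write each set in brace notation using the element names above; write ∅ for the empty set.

int(A) = {NW}
cl(A)  = {NW,E,N,SE,NE,S}
∂A     = {E,N,SE,NE,S}

interior: largest open inside A is {NW} (from ∅, {NW})
cl via duality: int({W,NE}) = {W}, so X∖{W} = {NW,E,N,SE,NE,S}
cl∖int = {E,N,SE,NE,S}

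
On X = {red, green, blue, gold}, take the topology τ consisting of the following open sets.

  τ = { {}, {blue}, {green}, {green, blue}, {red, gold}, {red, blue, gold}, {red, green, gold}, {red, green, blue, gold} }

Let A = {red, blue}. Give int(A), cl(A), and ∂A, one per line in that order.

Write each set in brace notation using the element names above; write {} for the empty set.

interior: largest open inside A is {blue} (from {}, {blue})
cl via duality: int({green, gold}) = {green}, so X∖{green} = {red, blue, gold}
cl∖int = {red, gold}

int(A) = {blue}
cl(A)  = {red, blue, gold}
∂A     = {red, gold}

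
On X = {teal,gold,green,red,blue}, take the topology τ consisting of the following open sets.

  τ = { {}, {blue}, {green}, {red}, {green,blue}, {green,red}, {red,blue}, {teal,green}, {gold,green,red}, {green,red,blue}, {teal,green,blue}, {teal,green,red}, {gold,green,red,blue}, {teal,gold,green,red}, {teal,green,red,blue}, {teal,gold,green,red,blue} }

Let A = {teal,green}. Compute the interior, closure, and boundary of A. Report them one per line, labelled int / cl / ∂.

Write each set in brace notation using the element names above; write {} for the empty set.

U open, U⊆A: {}, {green}, {teal,green}. int(A) = ⋃ = {teal,green}
X∖A={gold,red,blue}, int(X∖A)={red,blue}, hence cl(A)={teal,gold,green}
∂A: remove int from cl → {gold}

int(A) = {teal,green}
cl(A)  = {teal,gold,green}
∂A     = {gold}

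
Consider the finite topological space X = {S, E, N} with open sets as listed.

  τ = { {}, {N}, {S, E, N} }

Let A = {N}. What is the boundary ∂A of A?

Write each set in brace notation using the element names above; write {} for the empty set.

{S, E}

U open, U⊆A: {}, {N}. int(A) = ⋃ = {N}
X∖A={S, E}, int(X∖A)={}, hence cl(A)={S, E, N}
∂A: remove int from cl → {S, E}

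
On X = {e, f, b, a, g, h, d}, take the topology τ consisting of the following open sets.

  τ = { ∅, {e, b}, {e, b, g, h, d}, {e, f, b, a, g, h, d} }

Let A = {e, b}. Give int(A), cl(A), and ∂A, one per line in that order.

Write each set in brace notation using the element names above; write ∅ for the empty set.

U open, U⊆A: ∅, {e, b}. int(A) = ⋃ = {e, b}
X∖A={f, a, g, h, d}, int(X∖A)=∅, hence cl(A)={e, f, b, a, g, h, d}
∂A: remove int from cl → {f, a, g, h, d}

int(A) = {e, b}
cl(A)  = {e, f, b, a, g, h, d}
∂A     = {f, a, g, h, d}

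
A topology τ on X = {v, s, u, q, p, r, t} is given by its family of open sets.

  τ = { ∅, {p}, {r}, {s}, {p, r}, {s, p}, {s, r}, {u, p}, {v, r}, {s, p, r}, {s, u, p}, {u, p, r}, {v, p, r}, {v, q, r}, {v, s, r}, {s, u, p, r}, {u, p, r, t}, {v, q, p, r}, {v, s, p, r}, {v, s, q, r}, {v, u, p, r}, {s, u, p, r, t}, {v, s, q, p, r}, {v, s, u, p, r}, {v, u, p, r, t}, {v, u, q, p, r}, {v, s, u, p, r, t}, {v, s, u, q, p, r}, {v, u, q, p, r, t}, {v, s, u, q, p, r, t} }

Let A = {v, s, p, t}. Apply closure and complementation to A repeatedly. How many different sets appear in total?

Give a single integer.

10

complement {u, q, r}; its interior {r}; cl(A) = X∖{r} = {v, s, u, q, p, t}
With k = closure, c = complement:
  1. A     = {v, s, p, t}
  2. kA    = {v, s, u, q, p, t}
  3. cA    = {u, q, r}
  4. ckA   = {r}
  5. kcA   = {v, u, q, r, t}
  6. kckA  = {v, q, r, t}
  7. ckcA  = {s, p}
  8. ckckA = {s, u, p}
  9. kckcA = {s, u, p, t}
  10. ckckcA = {v, q, r}
k, c of each give nothing new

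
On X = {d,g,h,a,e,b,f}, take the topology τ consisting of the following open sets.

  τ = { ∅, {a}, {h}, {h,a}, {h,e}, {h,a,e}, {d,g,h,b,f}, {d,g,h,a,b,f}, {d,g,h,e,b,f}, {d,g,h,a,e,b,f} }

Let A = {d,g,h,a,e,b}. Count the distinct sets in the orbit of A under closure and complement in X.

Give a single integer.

6

complement {f}; its interior ∅; cl(A) = X∖∅ = {d,g,h,a,e,b,f}
With k = closure, c = complement:
  1. A     = {d,g,h,a,e,b}
  2. kA    = {d,g,h,a,e,b,f}
  3. cA    = {f}
  4. ckA   = ∅
  5. kcA   = {d,g,b,f}
  6. ckcA  = {h,a,e}
k, c of each give nothing new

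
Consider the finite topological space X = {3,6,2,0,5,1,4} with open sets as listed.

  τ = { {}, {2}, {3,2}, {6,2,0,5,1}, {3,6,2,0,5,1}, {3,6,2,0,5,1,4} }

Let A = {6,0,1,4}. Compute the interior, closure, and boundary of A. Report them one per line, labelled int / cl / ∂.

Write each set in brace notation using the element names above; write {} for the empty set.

int(A) = {}
cl(A)  = {6,0,5,1,4}
∂A     = {6,0,5,1,4}

opens ⊆ A: {}; union → int = {}
complement {3,2,5}; its interior {3,2}; cl(A) = X∖{3,2} = {6,0,5,1,4}
boundary = {6,0,5,1,4} ∖ {} = {6,0,5,1,4}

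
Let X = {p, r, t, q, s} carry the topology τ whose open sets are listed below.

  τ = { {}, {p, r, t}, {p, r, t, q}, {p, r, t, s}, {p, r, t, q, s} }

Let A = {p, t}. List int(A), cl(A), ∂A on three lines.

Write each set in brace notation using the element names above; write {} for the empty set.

int(A) = {}
cl(A)  = {p, r, t, q, s}
∂A     = {p, r, t, q, s}

interior: largest open inside A is {} (from {})
cl via duality: int({r, q, s}) = {}, so X∖{} = {p, r, t, q, s}
cl∖int = {p, r, t, q, s}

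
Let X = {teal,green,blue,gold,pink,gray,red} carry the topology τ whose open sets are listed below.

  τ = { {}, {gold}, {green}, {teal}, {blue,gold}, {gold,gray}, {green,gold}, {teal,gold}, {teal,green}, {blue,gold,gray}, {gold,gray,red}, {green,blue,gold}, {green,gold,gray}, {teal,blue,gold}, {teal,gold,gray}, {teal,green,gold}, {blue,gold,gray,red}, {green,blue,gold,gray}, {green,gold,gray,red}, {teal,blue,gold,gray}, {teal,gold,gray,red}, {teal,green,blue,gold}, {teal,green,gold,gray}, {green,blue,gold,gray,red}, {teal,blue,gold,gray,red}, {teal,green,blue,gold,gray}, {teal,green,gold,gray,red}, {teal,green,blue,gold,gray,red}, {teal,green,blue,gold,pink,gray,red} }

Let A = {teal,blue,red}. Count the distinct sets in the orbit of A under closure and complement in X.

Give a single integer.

X∖A={green,gold,pink,gray}, int(X∖A)={green,gold,gray}, hence cl(A)={teal,blue,pink,red}
Orbit (k=closure, c=complement):
  1. A     = {teal,blue,red}
  2. kA    = {teal,blue,pink,red}
  3. cA    = {green,gold,pink,gray}
  4. ckA   = {green,gold,gray}
  5. kcA   = {green,blue,gold,pink,gray,red}
  6. ckcA  = {teal}
  7. kckcA = {teal,pink}
  8. ckckcA = {green,blue,gold,gray,red}
(closed under both — stop)

8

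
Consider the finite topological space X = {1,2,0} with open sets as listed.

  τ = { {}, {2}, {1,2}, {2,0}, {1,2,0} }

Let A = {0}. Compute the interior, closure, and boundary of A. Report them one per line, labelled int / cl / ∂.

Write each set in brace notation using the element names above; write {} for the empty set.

interior: largest open inside A is {} (from {})
cl via duality: int({1,2}) = {1,2}, so X∖{1,2} = {0}
cl∖int = {0}

int(A) = {}
cl(A)  = {0}
∂A     = {0}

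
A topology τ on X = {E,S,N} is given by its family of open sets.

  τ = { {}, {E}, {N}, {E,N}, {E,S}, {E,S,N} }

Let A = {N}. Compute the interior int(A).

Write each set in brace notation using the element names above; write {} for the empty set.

{N}

U open, U⊆A: {}, {N}. int(A) = ⋃ = {N}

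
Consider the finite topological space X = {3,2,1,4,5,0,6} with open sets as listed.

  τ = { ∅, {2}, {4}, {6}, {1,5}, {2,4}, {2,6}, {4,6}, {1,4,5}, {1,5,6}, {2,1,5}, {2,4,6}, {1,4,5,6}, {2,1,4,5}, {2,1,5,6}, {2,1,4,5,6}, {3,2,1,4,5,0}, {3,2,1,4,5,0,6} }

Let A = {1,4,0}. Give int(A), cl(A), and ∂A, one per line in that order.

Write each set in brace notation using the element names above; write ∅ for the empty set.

interior: largest open inside A is {4} (from ∅, {4})
cl via duality: int({3,2,5,6}) = {2,6}, so X∖{2,6} = {3,1,4,5,0}
cl∖int = {3,1,5,0}

int(A) = {4}
cl(A)  = {3,1,4,5,0}
∂A     = {3,1,5,0}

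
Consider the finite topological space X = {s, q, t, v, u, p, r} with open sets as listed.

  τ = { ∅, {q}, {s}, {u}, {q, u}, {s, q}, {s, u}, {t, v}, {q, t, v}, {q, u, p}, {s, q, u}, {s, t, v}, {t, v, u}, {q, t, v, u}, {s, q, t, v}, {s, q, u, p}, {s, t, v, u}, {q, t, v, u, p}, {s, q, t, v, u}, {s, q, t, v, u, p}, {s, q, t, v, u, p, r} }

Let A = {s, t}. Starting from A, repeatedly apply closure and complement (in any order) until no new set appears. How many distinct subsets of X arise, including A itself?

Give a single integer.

10

X∖A={q, v, u, p, r}, int(X∖A)={q, u, p}, hence cl(A)={s, t, v, r}
Orbit (k=closure, c=complement):
  1. A     = {s, t}
  2. kA    = {s, t, v, r}
  3. cA    = {q, v, u, p, r}
  4. ckA   = {q, u, p}
  5. kcA   = {q, t, v, u, p, r}
  6. kckA  = {q, u, p, r}
  7. ckcA  = {s}
  8. ckckA = {s, t, v}
  9. kckcA = {s, r}
  10. ckckcA = {q, t, v, u, p}
(closed under both — stop)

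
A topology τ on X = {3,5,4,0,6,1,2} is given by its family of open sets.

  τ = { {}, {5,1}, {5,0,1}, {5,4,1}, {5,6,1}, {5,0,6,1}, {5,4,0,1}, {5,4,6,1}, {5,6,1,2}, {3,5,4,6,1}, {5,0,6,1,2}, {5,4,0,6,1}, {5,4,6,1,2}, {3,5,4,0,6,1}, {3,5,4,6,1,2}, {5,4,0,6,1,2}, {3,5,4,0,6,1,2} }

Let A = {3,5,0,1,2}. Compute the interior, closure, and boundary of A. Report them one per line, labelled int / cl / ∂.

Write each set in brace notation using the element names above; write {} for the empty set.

int(A) = {5,0,1}
cl(A)  = {3,5,4,0,6,1,2}
∂A     = {3,4,6,2}

opens ⊆ A: {}, {5,1}, {5,0,1}; union → int = {5,0,1}
complement {4,6}; its interior {}; cl(A) = X∖{} = {3,5,4,0,6,1,2}
boundary = {3,5,4,0,6,1,2} ∖ {5,0,1} = {3,4,6,2}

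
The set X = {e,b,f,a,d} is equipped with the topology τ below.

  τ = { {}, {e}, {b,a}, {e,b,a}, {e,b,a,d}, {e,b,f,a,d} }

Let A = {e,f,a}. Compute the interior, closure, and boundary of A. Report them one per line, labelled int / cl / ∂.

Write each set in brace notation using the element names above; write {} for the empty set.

open subsets of A: {}, {e}; so int(A) = {e}
closure: X∖int(X∖A) = X∖{} = {e,b,f,a,d}
∂A = {e,b,f,a,d} minus {e} = {b,f,a,d}

int(A) = {e}
cl(A)  = {e,b,f,a,d}
∂A     = {b,f,a,d}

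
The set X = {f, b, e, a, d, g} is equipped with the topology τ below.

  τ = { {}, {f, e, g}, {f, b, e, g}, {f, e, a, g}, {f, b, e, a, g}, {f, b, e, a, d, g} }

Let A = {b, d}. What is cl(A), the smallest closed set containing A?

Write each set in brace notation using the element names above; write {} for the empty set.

complement {f, e, a, g}; its interior {f, e, a, g}; cl(A) = X∖{f, e, a, g} = {b, d}

{b, d}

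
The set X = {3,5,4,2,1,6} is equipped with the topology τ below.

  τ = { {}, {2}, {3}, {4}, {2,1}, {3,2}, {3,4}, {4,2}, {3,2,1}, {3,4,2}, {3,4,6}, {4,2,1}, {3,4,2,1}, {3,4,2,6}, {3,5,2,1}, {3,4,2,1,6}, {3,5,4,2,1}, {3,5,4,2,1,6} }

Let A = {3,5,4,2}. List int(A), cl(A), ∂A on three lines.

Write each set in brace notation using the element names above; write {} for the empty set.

int(A) = {3,4,2}
cl(A)  = {3,5,4,2,1,6}
∂A     = {5,1,6}

U open, U⊆A: {}, {4}, {2}, {3}, {3,4}, {3,2}, {4,2}, {3,4,2}. int(A) = ⋃ = {3,4,2}
X∖A={1,6}, int(X∖A)={}, hence cl(A)={3,5,4,2,1,6}
∂A: remove int from cl → {5,1,6}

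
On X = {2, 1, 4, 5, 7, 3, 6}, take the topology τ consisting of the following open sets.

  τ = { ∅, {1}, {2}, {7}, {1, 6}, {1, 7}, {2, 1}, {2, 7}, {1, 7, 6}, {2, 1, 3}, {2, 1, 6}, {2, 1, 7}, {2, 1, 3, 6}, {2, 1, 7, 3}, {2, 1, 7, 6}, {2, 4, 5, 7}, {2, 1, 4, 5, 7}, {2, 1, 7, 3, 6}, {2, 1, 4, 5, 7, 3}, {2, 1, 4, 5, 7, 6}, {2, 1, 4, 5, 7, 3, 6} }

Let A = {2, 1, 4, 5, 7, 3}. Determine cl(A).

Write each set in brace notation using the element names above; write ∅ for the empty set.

complement {6}; its interior ∅; cl(A) = X∖∅ = {2, 1, 4, 5, 7, 3, 6}

{2, 1, 4, 5, 7, 3, 6}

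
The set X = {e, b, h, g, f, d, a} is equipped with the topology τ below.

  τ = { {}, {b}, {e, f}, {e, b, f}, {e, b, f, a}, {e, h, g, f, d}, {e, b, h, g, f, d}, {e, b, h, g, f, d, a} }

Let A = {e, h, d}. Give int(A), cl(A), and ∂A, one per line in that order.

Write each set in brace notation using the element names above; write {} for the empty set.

int(A) = {}
cl(A)  = {e, h, g, f, d, a}
∂A     = {e, h, g, f, d, a}

interior: largest open inside A is {} (from {})
cl via duality: int({b, g, f, a}) = {b}, so X∖{b} = {e, h, g, f, d, a}
cl∖int = {e, h, g, f, d, a}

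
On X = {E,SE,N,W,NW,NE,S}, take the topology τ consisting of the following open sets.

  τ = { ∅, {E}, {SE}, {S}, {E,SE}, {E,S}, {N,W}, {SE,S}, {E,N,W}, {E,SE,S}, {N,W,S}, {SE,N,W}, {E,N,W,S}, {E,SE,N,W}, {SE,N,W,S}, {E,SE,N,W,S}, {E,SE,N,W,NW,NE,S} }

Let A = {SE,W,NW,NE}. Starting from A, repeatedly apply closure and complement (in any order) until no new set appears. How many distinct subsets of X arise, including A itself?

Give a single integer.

complement {E,N,S}; its interior {E,S}; cl(A) = X∖{E,S} = {SE,N,W,NW,NE}
With k = closure, c = complement:
  1. A     = {SE,W,NW,NE}
  2. kA    = {SE,N,W,NW,NE}
  3. cA    = {E,N,S}
  4. ckA   = {E,S}
  5. kcA   = {E,N,W,NW,NE,S}
  6. kckA  = {E,NW,NE,S}
  7. ckcA  = {SE}
  8. ckckA = {SE,N,W}
  9. kckcA = {SE,NW,NE}
  10. ckckcA = {E,N,W,S}
k, c of each give nothing new

10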